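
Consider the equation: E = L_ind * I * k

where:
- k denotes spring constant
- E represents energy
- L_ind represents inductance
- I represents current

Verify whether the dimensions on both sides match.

No

k (spring constant) has dimensions [M T^-2].
E (energy) has dimensions [L^2 M T^-2].
L_ind (inductance) has dimensions [I^-2 L^2 M T^-2].
I (current) has dimensions [I].

Left side: [L^2 M T^-2]
Right side: [I^-1 L^2 M^2 T^-4]

The two sides have different dimensions, so the equation is NOT dimensionally consistent.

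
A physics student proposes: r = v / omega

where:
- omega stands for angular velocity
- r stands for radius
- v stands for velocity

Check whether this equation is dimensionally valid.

Yes

omega (angular velocity) has dimensions [T^-1].
r (radius) has dimensions [L].
v (velocity) has dimensions [L T^-1].

Left side: [L]
Right side: [L]

Both sides have the same dimensions, so the equation is dimensionally consistent.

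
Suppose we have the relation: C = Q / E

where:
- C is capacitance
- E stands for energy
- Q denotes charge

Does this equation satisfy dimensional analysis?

No

C (capacitance) has dimensions [I^2 L^-2 M^-1 T^4].
E (energy) has dimensions [L^2 M T^-2].
Q (charge) has dimensions [I T].

Left side: [I^2 L^-2 M^-1 T^4]
Right side: [I L^-2 M^-1 T^3]

The two sides have different dimensions, so the equation is NOT dimensionally consistent.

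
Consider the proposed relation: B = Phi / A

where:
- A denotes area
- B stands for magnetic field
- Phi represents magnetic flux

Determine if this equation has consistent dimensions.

Yes

A (area) has dimensions [L^2].
B (magnetic field) has dimensions [I^-1 M T^-2].
Phi (magnetic flux) has dimensions [I^-1 L^2 M T^-2].

Left side: [I^-1 M T^-2]
Right side: [I^-1 M T^-2]

Both sides have the same dimensions, so the equation is dimensionally consistent.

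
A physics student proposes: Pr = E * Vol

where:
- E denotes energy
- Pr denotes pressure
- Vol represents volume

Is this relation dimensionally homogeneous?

No

E (energy) has dimensions [L^2 M T^-2].
Pr (pressure) has dimensions [L^-1 M T^-2].
Vol (volume) has dimensions [L^3].

Left side: [L^-1 M T^-2]
Right side: [L^5 M T^-2]

The two sides have different dimensions, so the equation is NOT dimensionally consistent.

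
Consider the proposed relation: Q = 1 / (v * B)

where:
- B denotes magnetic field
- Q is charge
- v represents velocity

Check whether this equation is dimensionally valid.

No

B (magnetic field) has dimensions [I^-1 M T^-2].
Q (charge) has dimensions [I T].
v (velocity) has dimensions [L T^-1].

Left side: [I T]
Right side: [I L^-1 M^-1 T^3]

The two sides have different dimensions, so the equation is NOT dimensionally consistent.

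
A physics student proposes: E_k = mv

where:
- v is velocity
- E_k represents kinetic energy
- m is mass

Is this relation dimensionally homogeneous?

No

v (velocity) has dimensions [L T^-1].
E_k (kinetic energy) has dimensions [L^2 M T^-2].
m (mass) has dimensions [M].

Left side: [L^2 M T^-2]
Right side: [L M T^-1]

The two sides have different dimensions, so the equation is NOT dimensionally consistent.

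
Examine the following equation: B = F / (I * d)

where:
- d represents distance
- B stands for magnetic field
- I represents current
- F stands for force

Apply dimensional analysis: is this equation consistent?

Yes

d (distance) has dimensions [L].
B (magnetic field) has dimensions [I^-1 M T^-2].
I (current) has dimensions [I].
F (force) has dimensions [L M T^-2].

Left side: [I^-1 M T^-2]
Right side: [I^-1 M T^-2]

Both sides have the same dimensions, so the equation is dimensionally consistent.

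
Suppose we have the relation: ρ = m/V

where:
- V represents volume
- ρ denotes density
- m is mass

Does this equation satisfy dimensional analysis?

Yes

V (volume) has dimensions [L^3].
ρ (density) has dimensions [L^-3 M].
m (mass) has dimensions [M].

Left side: [L^-3 M]
Right side: [L^-3 M]

Both sides have the same dimensions, so the equation is dimensionally consistent.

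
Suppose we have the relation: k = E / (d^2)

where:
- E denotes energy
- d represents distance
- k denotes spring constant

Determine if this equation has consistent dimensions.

Yes

E (energy) has dimensions [L^2 M T^-2].
d (distance) has dimensions [L].
k (spring constant) has dimensions [M T^-2].

Left side: [M T^-2]
Right side: [M T^-2]

Both sides have the same dimensions, so the equation is dimensionally consistent.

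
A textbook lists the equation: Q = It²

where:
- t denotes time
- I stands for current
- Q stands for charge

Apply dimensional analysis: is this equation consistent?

No

t (time) has dimensions [T].
I (current) has dimensions [I].
Q (charge) has dimensions [I T].

Left side: [I T]
Right side: [I T^2]

The two sides have different dimensions, so the equation is NOT dimensionally consistent.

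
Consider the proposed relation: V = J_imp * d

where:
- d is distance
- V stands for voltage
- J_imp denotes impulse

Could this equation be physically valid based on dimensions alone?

No

d (distance) has dimensions [L].
V (voltage) has dimensions [I^-1 L^2 M T^-3].
J_imp (impulse) has dimensions [L M T^-1].

Left side: [I^-1 L^2 M T^-3]
Right side: [L^2 M T^-1]

The two sides have different dimensions, so the equation is NOT dimensionally consistent.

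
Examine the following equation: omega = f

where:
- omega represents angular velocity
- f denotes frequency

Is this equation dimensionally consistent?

Yes

omega (angular velocity) has dimensions [T^-1].
f (frequency) has dimensions [T^-1].

Left side: [T^-1]
Right side: [T^-1]

Both sides have the same dimensions, so the equation is dimensionally consistent.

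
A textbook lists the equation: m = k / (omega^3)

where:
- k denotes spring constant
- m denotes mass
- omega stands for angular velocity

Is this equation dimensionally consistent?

No

k (spring constant) has dimensions [M T^-2].
m (mass) has dimensions [M].
omega (angular velocity) has dimensions [T^-1].

Left side: [M]
Right side: [M T]

The two sides have different dimensions, so the equation is NOT dimensionally consistent.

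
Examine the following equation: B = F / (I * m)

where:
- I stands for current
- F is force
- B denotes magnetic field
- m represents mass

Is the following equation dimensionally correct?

No

I (current) has dimensions [I].
F (force) has dimensions [L M T^-2].
B (magnetic field) has dimensions [I^-1 M T^-2].
m (mass) has dimensions [M].

Left side: [I^-1 M T^-2]
Right side: [I^-1 L T^-2]

The two sides have different dimensions, so the equation is NOT dimensionally consistent.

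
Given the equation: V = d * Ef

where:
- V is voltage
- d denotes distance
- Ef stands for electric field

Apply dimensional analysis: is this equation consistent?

Yes

V (voltage) has dimensions [I^-1 L^2 M T^-3].
d (distance) has dimensions [L].
Ef (electric field) has dimensions [I^-1 L M T^-3].

Left side: [I^-1 L^2 M T^-3]
Right side: [I^-1 L^2 M T^-3]

Both sides have the same dimensions, so the equation is dimensionally consistent.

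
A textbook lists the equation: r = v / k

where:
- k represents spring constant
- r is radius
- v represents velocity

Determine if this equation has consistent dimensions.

No

k (spring constant) has dimensions [M T^-2].
r (radius) has dimensions [L].
v (velocity) has dimensions [L T^-1].

Left side: [L]
Right side: [L M^-1 T]

The two sides have different dimensions, so the equation is NOT dimensionally consistent.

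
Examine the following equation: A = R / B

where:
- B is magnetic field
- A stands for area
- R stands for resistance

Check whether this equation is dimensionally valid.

No

B (magnetic field) has dimensions [I^-1 M T^-2].
A (area) has dimensions [L^2].
R (resistance) has dimensions [I^-2 L^2 M T^-3].

Left side: [L^2]
Right side: [I^-1 L^2 T^-1]

The two sides have different dimensions, so the equation is NOT dimensionally consistent.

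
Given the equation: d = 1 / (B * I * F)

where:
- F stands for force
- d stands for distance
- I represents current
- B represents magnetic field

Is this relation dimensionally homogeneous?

No

F (force) has dimensions [L M T^-2].
d (distance) has dimensions [L].
I (current) has dimensions [I].
B (magnetic field) has dimensions [I^-1 M T^-2].

Left side: [L]
Right side: [L^-1 M^-2 T^4]

The two sides have different dimensions, so the equation is NOT dimensionally consistent.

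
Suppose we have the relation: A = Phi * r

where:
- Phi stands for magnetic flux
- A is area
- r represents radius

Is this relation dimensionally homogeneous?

No

Phi (magnetic flux) has dimensions [I^-1 L^2 M T^-2].
A (area) has dimensions [L^2].
r (radius) has dimensions [L].

Left side: [L^2]
Right side: [I^-1 L^3 M T^-2]

The two sides have different dimensions, so the equation is NOT dimensionally consistent.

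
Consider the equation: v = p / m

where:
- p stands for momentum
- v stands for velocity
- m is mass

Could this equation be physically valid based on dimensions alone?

Yes

p (momentum) has dimensions [L M T^-1].
v (velocity) has dimensions [L T^-1].
m (mass) has dimensions [M].

Left side: [L T^-1]
Right side: [L T^-1]

Both sides have the same dimensions, so the equation is dimensionally consistent.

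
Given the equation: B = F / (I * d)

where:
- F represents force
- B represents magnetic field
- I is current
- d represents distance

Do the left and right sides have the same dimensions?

Yes

F (force) has dimensions [L M T^-2].
B (magnetic field) has dimensions [I^-1 M T^-2].
I (current) has dimensions [I].
d (distance) has dimensions [L].

Left side: [I^-1 M T^-2]
Right side: [I^-1 M T^-2]

Both sides have the same dimensions, so the equation is dimensionally consistent.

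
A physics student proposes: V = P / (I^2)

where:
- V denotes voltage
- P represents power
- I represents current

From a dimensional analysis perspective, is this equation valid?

No

V (voltage) has dimensions [I^-1 L^2 M T^-3].
P (power) has dimensions [L^2 M T^-3].
I (current) has dimensions [I].

Left side: [I^-1 L^2 M T^-3]
Right side: [I^-2 L^2 M T^-3]

The two sides have different dimensions, so the equation is NOT dimensionally consistent.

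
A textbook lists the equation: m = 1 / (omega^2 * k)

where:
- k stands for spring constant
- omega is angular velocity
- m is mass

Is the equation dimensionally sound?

No

k (spring constant) has dimensions [M T^-2].
omega (angular velocity) has dimensions [T^-1].
m (mass) has dimensions [M].

Left side: [M]
Right side: [M^-1 T^4]

The two sides have different dimensions, so the equation is NOT dimensionally consistent.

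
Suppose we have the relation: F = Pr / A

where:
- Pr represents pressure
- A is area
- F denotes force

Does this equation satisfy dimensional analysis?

No

Pr (pressure) has dimensions [L^-1 M T^-2].
A (area) has dimensions [L^2].
F (force) has dimensions [L M T^-2].

Left side: [L M T^-2]
Right side: [L^-3 M T^-2]

The two sides have different dimensions, so the equation is NOT dimensionally consistent.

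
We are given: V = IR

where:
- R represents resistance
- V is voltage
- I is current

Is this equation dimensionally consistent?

Yes

R (resistance) has dimensions [I^-2 L^2 M T^-3].
V (voltage) has dimensions [I^-1 L^2 M T^-3].
I (current) has dimensions [I].

Left side: [I^-1 L^2 M T^-3]
Right side: [I^-1 L^2 M T^-3]

Both sides have the same dimensions, so the equation is dimensionally consistent.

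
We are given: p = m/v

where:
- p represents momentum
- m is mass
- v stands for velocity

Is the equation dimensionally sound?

No

p (momentum) has dimensions [L M T^-1].
m (mass) has dimensions [M].
v (velocity) has dimensions [L T^-1].

Left side: [L M T^-1]
Right side: [L^-1 M T]

The two sides have different dimensions, so the equation is NOT dimensionally consistent.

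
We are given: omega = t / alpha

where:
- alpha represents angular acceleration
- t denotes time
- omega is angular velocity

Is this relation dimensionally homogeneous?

No

alpha (angular acceleration) has dimensions [T^-2].
t (time) has dimensions [T].
omega (angular velocity) has dimensions [T^-1].

Left side: [T^-1]
Right side: [T^3]

The two sides have different dimensions, so the equation is NOT dimensionally consistent.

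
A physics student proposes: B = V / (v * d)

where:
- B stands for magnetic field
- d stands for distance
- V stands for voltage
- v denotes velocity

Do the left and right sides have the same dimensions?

Yes

B (magnetic field) has dimensions [I^-1 M T^-2].
d (distance) has dimensions [L].
V (voltage) has dimensions [I^-1 L^2 M T^-3].
v (velocity) has dimensions [L T^-1].

Left side: [I^-1 M T^-2]
Right side: [I^-1 M T^-2]

Both sides have the same dimensions, so the equation is dimensionally consistent.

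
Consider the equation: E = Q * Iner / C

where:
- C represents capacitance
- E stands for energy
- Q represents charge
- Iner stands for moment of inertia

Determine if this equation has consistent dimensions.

No

C (capacitance) has dimensions [I^2 L^-2 M^-1 T^4].
E (energy) has dimensions [L^2 M T^-2].
Q (charge) has dimensions [I T].
Iner (moment of inertia) has dimensions [L^2 M].

Left side: [L^2 M T^-2]
Right side: [I^-1 L^4 M^2 T^-3]

The two sides have different dimensions, so the equation is NOT dimensionally consistent.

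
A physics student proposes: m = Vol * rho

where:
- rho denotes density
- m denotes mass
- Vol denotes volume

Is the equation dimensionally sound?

Yes

rho (density) has dimensions [L^-3 M].
m (mass) has dimensions [M].
Vol (volume) has dimensions [L^3].

Left side: [M]
Right side: [M]

Both sides have the same dimensions, so the equation is dimensionally consistent.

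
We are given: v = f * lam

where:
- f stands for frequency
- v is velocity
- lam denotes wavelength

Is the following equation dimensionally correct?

Yes

f (frequency) has dimensions [T^-1].
v (velocity) has dimensions [L T^-1].
lam (wavelength) has dimensions [L].

Left side: [L T^-1]
Right side: [L T^-1]

Both sides have the same dimensions, so the equation is dimensionally consistent.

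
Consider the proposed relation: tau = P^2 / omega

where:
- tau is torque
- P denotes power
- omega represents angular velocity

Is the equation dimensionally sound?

No

tau (torque) has dimensions [L^2 M T^-2].
P (power) has dimensions [L^2 M T^-3].
omega (angular velocity) has dimensions [T^-1].

Left side: [L^2 M T^-2]
Right side: [L^4 M^2 T^-5]

The two sides have different dimensions, so the equation is NOT dimensionally consistent.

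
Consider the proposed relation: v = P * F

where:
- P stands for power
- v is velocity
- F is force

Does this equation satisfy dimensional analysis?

No

P (power) has dimensions [L^2 M T^-3].
v (velocity) has dimensions [L T^-1].
F (force) has dimensions [L M T^-2].

Left side: [L T^-1]
Right side: [L^3 M^2 T^-5]

The two sides have different dimensions, so the equation is NOT dimensionally consistent.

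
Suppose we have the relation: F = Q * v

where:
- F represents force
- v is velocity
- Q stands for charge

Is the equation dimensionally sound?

No

F (force) has dimensions [L M T^-2].
v (velocity) has dimensions [L T^-1].
Q (charge) has dimensions [I T].

Left side: [L M T^-2]
Right side: [I L]

The two sides have different dimensions, so the equation is NOT dimensionally consistent.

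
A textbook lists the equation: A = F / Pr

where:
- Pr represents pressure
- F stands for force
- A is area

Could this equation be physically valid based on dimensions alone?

Yes

Pr (pressure) has dimensions [L^-1 M T^-2].
F (force) has dimensions [L M T^-2].
A (area) has dimensions [L^2].

Left side: [L^2]
Right side: [L^2]

Both sides have the same dimensions, so the equation is dimensionally consistent.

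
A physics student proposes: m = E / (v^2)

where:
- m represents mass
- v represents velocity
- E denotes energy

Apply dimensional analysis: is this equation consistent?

Yes

m (mass) has dimensions [M].
v (velocity) has dimensions [L T^-1].
E (energy) has dimensions [L^2 M T^-2].

Left side: [M]
Right side: [M]

Both sides have the same dimensions, so the equation is dimensionally consistent.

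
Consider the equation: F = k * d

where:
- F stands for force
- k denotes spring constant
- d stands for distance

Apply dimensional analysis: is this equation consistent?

Yes

F (force) has dimensions [L M T^-2].
k (spring constant) has dimensions [M T^-2].
d (distance) has dimensions [L].

Left side: [L M T^-2]
Right side: [L M T^-2]

Both sides have the same dimensions, so the equation is dimensionally consistent.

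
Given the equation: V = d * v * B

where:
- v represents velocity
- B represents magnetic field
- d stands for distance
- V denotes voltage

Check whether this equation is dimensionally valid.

Yes

v (velocity) has dimensions [L T^-1].
B (magnetic field) has dimensions [I^-1 M T^-2].
d (distance) has dimensions [L].
V (voltage) has dimensions [I^-1 L^2 M T^-3].

Left side: [I^-1 L^2 M T^-3]
Right side: [I^-1 L^2 M T^-3]

Both sides have the same dimensions, so the equation is dimensionally consistent.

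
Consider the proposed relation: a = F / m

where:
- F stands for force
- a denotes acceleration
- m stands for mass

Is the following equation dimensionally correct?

Yes

F (force) has dimensions [L M T^-2].
a (acceleration) has dimensions [L T^-2].
m (mass) has dimensions [M].

Left side: [L T^-2]
Right side: [L T^-2]

Both sides have the same dimensions, so the equation is dimensionally consistent.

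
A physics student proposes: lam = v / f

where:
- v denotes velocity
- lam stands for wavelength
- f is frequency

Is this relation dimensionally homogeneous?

Yes

v (velocity) has dimensions [L T^-1].
lam (wavelength) has dimensions [L].
f (frequency) has dimensions [T^-1].

Left side: [L]
Right side: [L]

Both sides have the same dimensions, so the equation is dimensionally consistent.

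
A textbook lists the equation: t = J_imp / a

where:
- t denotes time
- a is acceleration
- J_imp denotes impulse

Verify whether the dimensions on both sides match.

No

t (time) has dimensions [T].
a (acceleration) has dimensions [L T^-2].
J_imp (impulse) has dimensions [L M T^-1].

Left side: [T]
Right side: [M T]

The two sides have different dimensions, so the equation is NOT dimensionally consistent.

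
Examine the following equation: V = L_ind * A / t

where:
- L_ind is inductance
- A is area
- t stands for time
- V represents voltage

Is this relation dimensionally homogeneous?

No

L_ind (inductance) has dimensions [I^-2 L^2 M T^-2].
A (area) has dimensions [L^2].
t (time) has dimensions [T].
V (voltage) has dimensions [I^-1 L^2 M T^-3].

Left side: [I^-1 L^2 M T^-3]
Right side: [I^-2 L^4 M T^-3]

The two sides have different dimensions, so the equation is NOT dimensionally consistent.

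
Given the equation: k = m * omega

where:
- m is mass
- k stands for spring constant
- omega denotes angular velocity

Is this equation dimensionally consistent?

No

m (mass) has dimensions [M].
k (spring constant) has dimensions [M T^-2].
omega (angular velocity) has dimensions [T^-1].

Left side: [M T^-2]
Right side: [M T^-1]

The two sides have different dimensions, so the equation is NOT dimensionally consistent.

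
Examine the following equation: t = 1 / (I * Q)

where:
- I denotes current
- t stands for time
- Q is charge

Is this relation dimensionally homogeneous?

No

I (current) has dimensions [I].
t (time) has dimensions [T].
Q (charge) has dimensions [I T].

Left side: [T]
Right side: [I^-2 T^-1]

The two sides have different dimensions, so the equation is NOT dimensionally consistent.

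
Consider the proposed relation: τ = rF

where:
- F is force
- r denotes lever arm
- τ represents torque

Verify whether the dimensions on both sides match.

Yes

F (force) has dimensions [L M T^-2].
r (lever arm) has dimensions [L].
τ (torque) has dimensions [L^2 M T^-2].

Left side: [L^2 M T^-2]
Right side: [L^2 M T^-2]

Both sides have the same dimensions, so the equation is dimensionally consistent.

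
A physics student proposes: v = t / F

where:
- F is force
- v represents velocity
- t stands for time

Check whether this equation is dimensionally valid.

No

F (force) has dimensions [L M T^-2].
v (velocity) has dimensions [L T^-1].
t (time) has dimensions [T].

Left side: [L T^-1]
Right side: [L^-1 M^-1 T^3]

The two sides have different dimensions, so the equation is NOT dimensionally consistent.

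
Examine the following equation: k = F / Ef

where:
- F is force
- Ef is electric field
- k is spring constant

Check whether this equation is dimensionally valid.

No

F (force) has dimensions [L M T^-2].
Ef (electric field) has dimensions [I^-1 L M T^-3].
k (spring constant) has dimensions [M T^-2].

Left side: [M T^-2]
Right side: [I T]

The two sides have different dimensions, so the equation is NOT dimensionally consistent.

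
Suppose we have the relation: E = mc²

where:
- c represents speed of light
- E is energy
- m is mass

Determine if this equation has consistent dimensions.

Yes

c (speed of light) has dimensions [L T^-1].
E (energy) has dimensions [L^2 M T^-2].
m (mass) has dimensions [M].

Left side: [L^2 M T^-2]
Right side: [L^2 M T^-2]

Both sides have the same dimensions, so the equation is dimensionally consistent.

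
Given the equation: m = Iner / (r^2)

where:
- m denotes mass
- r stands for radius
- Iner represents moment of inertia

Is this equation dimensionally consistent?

Yes

m (mass) has dimensions [M].
r (radius) has dimensions [L].
Iner (moment of inertia) has dimensions [L^2 M].

Left side: [M]
Right side: [M]

Both sides have the same dimensions, so the equation is dimensionally consistent.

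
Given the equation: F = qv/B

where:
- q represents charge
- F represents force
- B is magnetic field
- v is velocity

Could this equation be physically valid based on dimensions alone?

No

q (charge) has dimensions [I T].
F (force) has dimensions [L M T^-2].
B (magnetic field) has dimensions [I^-1 M T^-2].
v (velocity) has dimensions [L T^-1].

Left side: [L M T^-2]
Right side: [I^2 L M^-1 T^2]

The two sides have different dimensions, so the equation is NOT dimensionally consistent.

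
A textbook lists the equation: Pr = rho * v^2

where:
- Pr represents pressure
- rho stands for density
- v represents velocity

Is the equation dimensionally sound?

Yes

Pr (pressure) has dimensions [L^-1 M T^-2].
rho (density) has dimensions [L^-3 M].
v (velocity) has dimensions [L T^-1].

Left side: [L^-1 M T^-2]
Right side: [L^-1 M T^-2]

Both sides have the same dimensions, so the equation is dimensionally consistent.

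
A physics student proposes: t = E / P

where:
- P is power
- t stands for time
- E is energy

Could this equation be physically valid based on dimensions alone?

Yes

P (power) has dimensions [L^2 M T^-3].
t (time) has dimensions [T].
E (energy) has dimensions [L^2 M T^-2].

Left side: [T]
Right side: [T]

Both sides have the same dimensions, so the equation is dimensionally consistent.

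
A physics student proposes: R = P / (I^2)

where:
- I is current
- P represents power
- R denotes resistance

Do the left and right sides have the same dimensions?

Yes

I (current) has dimensions [I].
P (power) has dimensions [L^2 M T^-3].
R (resistance) has dimensions [I^-2 L^2 M T^-3].

Left side: [I^-2 L^2 M T^-3]
Right side: [I^-2 L^2 M T^-3]

Both sides have the same dimensions, so the equation is dimensionally consistent.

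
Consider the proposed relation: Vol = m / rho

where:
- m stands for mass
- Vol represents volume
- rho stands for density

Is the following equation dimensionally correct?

Yes

m (mass) has dimensions [M].
Vol (volume) has dimensions [L^3].
rho (density) has dimensions [L^-3 M].

Left side: [L^3]
Right side: [L^3]

Both sides have the same dimensions, so the equation is dimensionally consistent.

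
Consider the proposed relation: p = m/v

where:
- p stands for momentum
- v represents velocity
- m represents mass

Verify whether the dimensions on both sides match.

No

p (momentum) has dimensions [L M T^-1].
v (velocity) has dimensions [L T^-1].
m (mass) has dimensions [M].

Left side: [L M T^-1]
Right side: [L^-1 M T]

The two sides have different dimensions, so the equation is NOT dimensionally consistent.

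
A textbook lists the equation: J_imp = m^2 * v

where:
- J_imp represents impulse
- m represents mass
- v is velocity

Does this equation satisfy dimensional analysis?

No

J_imp (impulse) has dimensions [L M T^-1].
m (mass) has dimensions [M].
v (velocity) has dimensions [L T^-1].

Left side: [L M T^-1]
Right side: [L M^2 T^-1]

The two sides have different dimensions, so the equation is NOT dimensionally consistent.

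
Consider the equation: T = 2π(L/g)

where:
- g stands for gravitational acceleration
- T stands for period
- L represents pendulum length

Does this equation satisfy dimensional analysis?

No

g (gravitational acceleration) has dimensions [L T^-2].
T (period) has dimensions [T].
L (pendulum length) has dimensions [L].

Left side: [T]
Right side: [T^2]

The two sides have different dimensions, so the equation is NOT dimensionally consistent.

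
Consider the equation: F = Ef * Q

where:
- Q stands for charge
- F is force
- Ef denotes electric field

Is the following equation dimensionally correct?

Yes

Q (charge) has dimensions [I T].
F (force) has dimensions [L M T^-2].
Ef (electric field) has dimensions [I^-1 L M T^-3].

Left side: [L M T^-2]
Right side: [L M T^-2]

Both sides have the same dimensions, so the equation is dimensionally consistent.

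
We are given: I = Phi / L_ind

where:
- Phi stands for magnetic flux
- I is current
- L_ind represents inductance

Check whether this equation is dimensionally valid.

Yes

Phi (magnetic flux) has dimensions [I^-1 L^2 M T^-2].
I (current) has dimensions [I].
L_ind (inductance) has dimensions [I^-2 L^2 M T^-2].

Left side: [I]
Right side: [I]

Both sides have the same dimensions, so the equation is dimensionally consistent.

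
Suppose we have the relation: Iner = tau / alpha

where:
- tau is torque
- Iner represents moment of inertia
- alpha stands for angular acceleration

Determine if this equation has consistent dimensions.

Yes

tau (torque) has dimensions [L^2 M T^-2].
Iner (moment of inertia) has dimensions [L^2 M].
alpha (angular acceleration) has dimensions [T^-2].

Left side: [L^2 M]
Right side: [L^2 M]

Both sides have the same dimensions, so the equation is dimensionally consistent.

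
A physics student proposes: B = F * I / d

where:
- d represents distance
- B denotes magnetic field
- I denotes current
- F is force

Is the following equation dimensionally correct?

No

d (distance) has dimensions [L].
B (magnetic field) has dimensions [I^-1 M T^-2].
I (current) has dimensions [I].
F (force) has dimensions [L M T^-2].

Left side: [I^-1 M T^-2]
Right side: [I M T^-2]

The two sides have different dimensions, so the equation is NOT dimensionally consistent.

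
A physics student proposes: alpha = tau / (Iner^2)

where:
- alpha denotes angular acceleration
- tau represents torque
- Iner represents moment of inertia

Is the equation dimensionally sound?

No

alpha (angular acceleration) has dimensions [T^-2].
tau (torque) has dimensions [L^2 M T^-2].
Iner (moment of inertia) has dimensions [L^2 M].

Left side: [T^-2]
Right side: [L^-2 M^-1 T^-2]

The two sides have different dimensions, so the equation is NOT dimensionally consistent.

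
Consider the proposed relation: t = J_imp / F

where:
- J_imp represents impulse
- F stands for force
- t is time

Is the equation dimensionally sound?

Yes

J_imp (impulse) has dimensions [L M T^-1].
F (force) has dimensions [L M T^-2].
t (time) has dimensions [T].

Left side: [T]
Right side: [T]

Both sides have the same dimensions, so the equation is dimensionally consistent.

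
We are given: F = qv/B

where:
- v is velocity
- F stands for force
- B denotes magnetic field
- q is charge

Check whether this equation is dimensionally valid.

No

v (velocity) has dimensions [L T^-1].
F (force) has dimensions [L M T^-2].
B (magnetic field) has dimensions [I^-1 M T^-2].
q (charge) has dimensions [I T].

Left side: [L M T^-2]
Right side: [I^2 L M^-1 T^2]

The two sides have different dimensions, so the equation is NOT dimensionally consistent.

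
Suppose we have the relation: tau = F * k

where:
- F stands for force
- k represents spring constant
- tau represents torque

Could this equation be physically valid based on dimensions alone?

No

F (force) has dimensions [L M T^-2].
k (spring constant) has dimensions [M T^-2].
tau (torque) has dimensions [L^2 M T^-2].

Left side: [L^2 M T^-2]
Right side: [L M^2 T^-4]

The two sides have different dimensions, so the equation is NOT dimensionally consistent.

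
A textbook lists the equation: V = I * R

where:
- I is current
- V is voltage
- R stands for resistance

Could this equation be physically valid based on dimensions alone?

Yes

I (current) has dimensions [I].
V (voltage) has dimensions [I^-1 L^2 M T^-3].
R (resistance) has dimensions [I^-2 L^2 M T^-3].

Left side: [I^-1 L^2 M T^-3]
Right side: [I^-1 L^2 M T^-3]

Both sides have the same dimensions, so the equation is dimensionally consistent.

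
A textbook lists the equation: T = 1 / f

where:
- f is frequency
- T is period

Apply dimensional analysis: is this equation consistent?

Yes

f (frequency) has dimensions [T^-1].
T (period) has dimensions [T].

Left side: [T]
Right side: [T]

Both sides have the same dimensions, so the equation is dimensionally consistent.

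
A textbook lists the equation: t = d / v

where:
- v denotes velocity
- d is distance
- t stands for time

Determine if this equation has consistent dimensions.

Yes

v (velocity) has dimensions [L T^-1].
d (distance) has dimensions [L].
t (time) has dimensions [T].

Left side: [T]
Right side: [T]

Both sides have the same dimensions, so the equation is dimensionally consistent.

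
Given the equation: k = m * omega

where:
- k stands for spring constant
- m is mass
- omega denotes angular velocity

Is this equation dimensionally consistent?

No

k (spring constant) has dimensions [M T^-2].
m (mass) has dimensions [M].
omega (angular velocity) has dimensions [T^-1].

Left side: [M T^-2]
Right side: [M T^-1]

The two sides have different dimensions, so the equation is NOT dimensionally consistent.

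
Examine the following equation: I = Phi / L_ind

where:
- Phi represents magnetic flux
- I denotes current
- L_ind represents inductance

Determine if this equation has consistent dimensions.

Yes

Phi (magnetic flux) has dimensions [I^-1 L^2 M T^-2].
I (current) has dimensions [I].
L_ind (inductance) has dimensions [I^-2 L^2 M T^-2].

Left side: [I]
Right side: [I]

Both sides have the same dimensions, so the equation is dimensionally consistent.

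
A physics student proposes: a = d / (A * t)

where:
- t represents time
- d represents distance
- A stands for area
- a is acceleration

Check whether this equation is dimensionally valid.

No

t (time) has dimensions [T].
d (distance) has dimensions [L].
A (area) has dimensions [L^2].
a (acceleration) has dimensions [L T^-2].

Left side: [L T^-2]
Right side: [L^-1 T^-1]

The two sides have different dimensions, so the equation is NOT dimensionally consistent.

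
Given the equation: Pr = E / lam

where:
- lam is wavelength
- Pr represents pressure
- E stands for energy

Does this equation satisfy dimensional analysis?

No

lam (wavelength) has dimensions [L].
Pr (pressure) has dimensions [L^-1 M T^-2].
E (energy) has dimensions [L^2 M T^-2].

Left side: [L^-1 M T^-2]
Right side: [L M T^-2]

The two sides have different dimensions, so the equation is NOT dimensionally consistent.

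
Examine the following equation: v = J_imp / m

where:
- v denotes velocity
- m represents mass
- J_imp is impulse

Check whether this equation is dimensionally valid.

Yes

v (velocity) has dimensions [L T^-1].
m (mass) has dimensions [M].
J_imp (impulse) has dimensions [L M T^-1].

Left side: [L T^-1]
Right side: [L T^-1]

Both sides have the same dimensions, so the equation is dimensionally consistent.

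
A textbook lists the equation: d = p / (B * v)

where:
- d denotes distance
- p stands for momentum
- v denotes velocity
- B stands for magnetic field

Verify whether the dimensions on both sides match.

No

d (distance) has dimensions [L].
p (momentum) has dimensions [L M T^-1].
v (velocity) has dimensions [L T^-1].
B (magnetic field) has dimensions [I^-1 M T^-2].

Left side: [L]
Right side: [I T^2]

The two sides have different dimensions, so the equation is NOT dimensionally consistent.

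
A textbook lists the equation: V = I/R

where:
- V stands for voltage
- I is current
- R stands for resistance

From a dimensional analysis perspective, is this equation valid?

No

V (voltage) has dimensions [I^-1 L^2 M T^-3].
I (current) has dimensions [I].
R (resistance) has dimensions [I^-2 L^2 M T^-3].

Left side: [I^-1 L^2 M T^-3]
Right side: [I^3 L^-2 M^-1 T^3]

The two sides have different dimensions, so the equation is NOT dimensionally consistent.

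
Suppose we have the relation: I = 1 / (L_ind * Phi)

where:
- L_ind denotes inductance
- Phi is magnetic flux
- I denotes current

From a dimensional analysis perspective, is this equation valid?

No

L_ind (inductance) has dimensions [I^-2 L^2 M T^-2].
Phi (magnetic flux) has dimensions [I^-1 L^2 M T^-2].
I (current) has dimensions [I].

Left side: [I]
Right side: [I^3 L^-4 M^-2 T^4]

The two sides have different dimensions, so the equation is NOT dimensionally consistent.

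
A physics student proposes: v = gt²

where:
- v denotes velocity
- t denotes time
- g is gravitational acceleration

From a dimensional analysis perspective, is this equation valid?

No

v (velocity) has dimensions [L T^-1].
t (time) has dimensions [T].
g (gravitational acceleration) has dimensions [L T^-2].

Left side: [L T^-1]
Right side: [L]

The two sides have different dimensions, so the equation is NOT dimensionally consistent.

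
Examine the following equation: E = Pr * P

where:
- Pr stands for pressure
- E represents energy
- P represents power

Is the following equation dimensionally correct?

No

Pr (pressure) has dimensions [L^-1 M T^-2].
E (energy) has dimensions [L^2 M T^-2].
P (power) has dimensions [L^2 M T^-3].

Left side: [L^2 M T^-2]
Right side: [L M^2 T^-5]

The two sides have different dimensions, so the equation is NOT dimensionally consistent.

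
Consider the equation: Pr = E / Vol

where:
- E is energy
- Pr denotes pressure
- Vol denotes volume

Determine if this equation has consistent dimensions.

Yes

E (energy) has dimensions [L^2 M T^-2].
Pr (pressure) has dimensions [L^-1 M T^-2].
Vol (volume) has dimensions [L^3].

Left side: [L^-1 M T^-2]
Right side: [L^-1 M T^-2]

Both sides have the same dimensions, so the equation is dimensionally consistent.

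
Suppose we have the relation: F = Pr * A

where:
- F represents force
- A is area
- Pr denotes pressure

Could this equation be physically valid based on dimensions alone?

Yes

F (force) has dimensions [L M T^-2].
A (area) has dimensions [L^2].
Pr (pressure) has dimensions [L^-1 M T^-2].

Left side: [L M T^-2]
Right side: [L M T^-2]

Both sides have the same dimensions, so the equation is dimensionally consistent.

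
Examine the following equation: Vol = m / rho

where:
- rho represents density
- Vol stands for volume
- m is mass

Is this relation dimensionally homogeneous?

Yes

rho (density) has dimensions [L^-3 M].
Vol (volume) has dimensions [L^3].
m (mass) has dimensions [M].

Left side: [L^3]
Right side: [L^3]

Both sides have the same dimensions, so the equation is dimensionally consistent.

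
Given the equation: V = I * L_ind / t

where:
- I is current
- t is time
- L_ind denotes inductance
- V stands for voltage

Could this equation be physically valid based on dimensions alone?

Yes

I (current) has dimensions [I].
t (time) has dimensions [T].
L_ind (inductance) has dimensions [I^-2 L^2 M T^-2].
V (voltage) has dimensions [I^-1 L^2 M T^-3].

Left side: [I^-1 L^2 M T^-3]
Right side: [I^-1 L^2 M T^-3]

Both sides have the same dimensions, so the equation is dimensionally consistent.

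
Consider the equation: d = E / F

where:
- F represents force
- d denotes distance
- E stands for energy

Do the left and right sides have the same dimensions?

Yes

F (force) has dimensions [L M T^-2].
d (distance) has dimensions [L].
E (energy) has dimensions [L^2 M T^-2].

Left side: [L]
Right side: [L]

Both sides have the same dimensions, so the equation is dimensionally consistent.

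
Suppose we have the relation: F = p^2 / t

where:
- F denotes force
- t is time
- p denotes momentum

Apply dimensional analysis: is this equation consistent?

No

F (force) has dimensions [L M T^-2].
t (time) has dimensions [T].
p (momentum) has dimensions [L M T^-1].

Left side: [L M T^-2]
Right side: [L^2 M^2 T^-3]

The two sides have different dimensions, so the equation is NOT dimensionally consistent.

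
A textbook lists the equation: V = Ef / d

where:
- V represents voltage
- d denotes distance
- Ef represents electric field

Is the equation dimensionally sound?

No

V (voltage) has dimensions [I^-1 L^2 M T^-3].
d (distance) has dimensions [L].
Ef (electric field) has dimensions [I^-1 L M T^-3].

Left side: [I^-1 L^2 M T^-3]
Right side: [I^-1 M T^-3]

The two sides have different dimensions, so the equation is NOT dimensionally consistent.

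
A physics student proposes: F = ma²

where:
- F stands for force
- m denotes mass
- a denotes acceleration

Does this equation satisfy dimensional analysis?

No

F (force) has dimensions [L M T^-2].
m (mass) has dimensions [M].
a (acceleration) has dimensions [L T^-2].

Left side: [L M T^-2]
Right side: [L^2 M T^-4]

The two sides have different dimensions, so the equation is NOT dimensionally consistent.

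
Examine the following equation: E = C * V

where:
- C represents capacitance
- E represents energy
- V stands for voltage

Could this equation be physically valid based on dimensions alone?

No

C (capacitance) has dimensions [I^2 L^-2 M^-1 T^4].
E (energy) has dimensions [L^2 M T^-2].
V (voltage) has dimensions [I^-1 L^2 M T^-3].

Left side: [L^2 M T^-2]
Right side: [I T]

The two sides have different dimensions, so the equation is NOT dimensionally consistent.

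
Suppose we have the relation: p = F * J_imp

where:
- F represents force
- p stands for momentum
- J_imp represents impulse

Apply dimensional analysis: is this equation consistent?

No

F (force) has dimensions [L M T^-2].
p (momentum) has dimensions [L M T^-1].
J_imp (impulse) has dimensions [L M T^-1].

Left side: [L M T^-1]
Right side: [L^2 M^2 T^-3]

The two sides have different dimensions, so the equation is NOT dimensionally consistent.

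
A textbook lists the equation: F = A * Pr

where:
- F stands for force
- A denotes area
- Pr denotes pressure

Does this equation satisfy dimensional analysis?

Yes

F (force) has dimensions [L M T^-2].
A (area) has dimensions [L^2].
Pr (pressure) has dimensions [L^-1 M T^-2].

Left side: [L M T^-2]
Right side: [L M T^-2]

Both sides have the same dimensions, so the equation is dimensionally consistent.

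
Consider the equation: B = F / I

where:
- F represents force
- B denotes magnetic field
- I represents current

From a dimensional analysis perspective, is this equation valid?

No

F (force) has dimensions [L M T^-2].
B (magnetic field) has dimensions [I^-1 M T^-2].
I (current) has dimensions [I].

Left side: [I^-1 M T^-2]
Right side: [I^-1 L M T^-2]

The two sides have different dimensions, so the equation is NOT dimensionally consistent.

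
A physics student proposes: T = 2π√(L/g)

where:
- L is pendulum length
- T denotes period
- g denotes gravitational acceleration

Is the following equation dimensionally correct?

Yes

L (pendulum length) has dimensions [L].
T (period) has dimensions [T].
g (gravitational acceleration) has dimensions [L T^-2].

Left side: [T]
Right side: [T]

Both sides have the same dimensions, so the equation is dimensionally consistent.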